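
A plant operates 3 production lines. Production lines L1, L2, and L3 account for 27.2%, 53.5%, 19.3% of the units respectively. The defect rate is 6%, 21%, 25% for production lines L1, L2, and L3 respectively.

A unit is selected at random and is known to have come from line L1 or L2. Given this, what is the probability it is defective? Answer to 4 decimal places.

0.1594

Let S = {L1, L2}.
P(S) = 0.272 + 0.535 = 0.807.
P(D ∩ S) = 0.06·0.272 + 0.21·0.535 = 0.01632 + 0.11235 = 0.12867.
P(D | S) = 0.12867 / 0.807 = 0.159442…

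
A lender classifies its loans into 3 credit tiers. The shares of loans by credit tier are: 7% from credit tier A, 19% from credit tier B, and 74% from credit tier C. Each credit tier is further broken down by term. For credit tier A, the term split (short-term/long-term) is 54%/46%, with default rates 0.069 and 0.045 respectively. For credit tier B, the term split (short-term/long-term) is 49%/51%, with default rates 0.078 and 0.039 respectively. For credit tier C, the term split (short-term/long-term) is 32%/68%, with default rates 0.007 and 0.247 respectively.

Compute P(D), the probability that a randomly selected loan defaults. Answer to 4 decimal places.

P(D|A) = 0.54·0.069 + 0.46·0.045 = 0.03726 + 0.0207 = 0.05796
P(D|B) = 0.49·0.078 + 0.51·0.039 = 0.03822 + 0.01989 = 0.05811
P(D|C) = 0.32·0.007 + 0.68·0.247 = 0.00224 + 0.16796 = 0.1702
By total probability over the outer partition,
P(D) = 0.07·0.05796 + 0.19·0.05811 + 0.74·0.1702
      = 0.0040572 + 0.0110409 + 0.125948 = 0.1410461

0.1410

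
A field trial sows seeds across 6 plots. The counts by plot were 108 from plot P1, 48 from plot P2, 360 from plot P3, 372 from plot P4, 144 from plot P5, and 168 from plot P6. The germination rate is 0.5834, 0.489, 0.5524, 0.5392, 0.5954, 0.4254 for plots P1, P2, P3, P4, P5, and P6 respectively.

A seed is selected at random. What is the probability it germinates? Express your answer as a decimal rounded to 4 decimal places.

Total: 108 + 48 + 360 + 372 + 144 + 168 = 1200.
P(P1) = 108/1200 = 0.09. P(P2) = 48/1200 = 0.04. P(P3) = 360/1200 = 0.3. P(P4) = 372/1200 = 0.31. P(P5) = 144/1200 = 0.12. P(P6) = 168/1200 = 0.14.
P(G) = P(G|P1)·P(P1) + P(G|P2)·P(P2) + P(G|P3)·P(P3) + P(G|P4)·P(P4) + P(G|P5)·P(P5) + P(G|P6)·P(P6)
      = 0.5834·0.09 + 0.489·0.04 + 0.5524·0.3 + 0.5392·0.31 + 0.5954·0.12 + 0.4254·0.14
      = 0.052506 + 0.01956 + 0.16572 + 0.167152 + 0.071448 + 0.059556 = 0.535942

0.5359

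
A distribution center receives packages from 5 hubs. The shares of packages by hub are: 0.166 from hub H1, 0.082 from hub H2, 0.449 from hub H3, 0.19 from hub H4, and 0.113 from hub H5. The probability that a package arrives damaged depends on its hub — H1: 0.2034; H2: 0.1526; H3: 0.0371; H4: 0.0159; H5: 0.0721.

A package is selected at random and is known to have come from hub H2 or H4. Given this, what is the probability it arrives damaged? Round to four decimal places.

Let S = {H2, H4}.
P(S) = 0.082 + 0.19 = 0.272.
P(D ∩ S) = 0.1526·0.082 + 0.0159·0.19 = 0.0125132 + 0.003021 = 0.0155342.
P(D | S) = 0.0155342 / 0.272 = 0.057111…

P(D|S) ≈ 0.0571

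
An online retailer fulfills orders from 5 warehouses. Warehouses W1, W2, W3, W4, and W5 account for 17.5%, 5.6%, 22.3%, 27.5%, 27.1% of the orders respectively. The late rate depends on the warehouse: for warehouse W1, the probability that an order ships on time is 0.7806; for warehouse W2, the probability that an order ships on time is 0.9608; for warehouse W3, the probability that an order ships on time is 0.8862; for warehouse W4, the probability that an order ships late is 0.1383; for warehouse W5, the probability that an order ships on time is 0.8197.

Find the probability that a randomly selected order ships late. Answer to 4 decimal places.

0.1529

P(L|W1) = 1 − 0.7806 = 0.2194.
P(L|W2) = 1 − 0.9608 = 0.0392.
P(L|W3) = 1 − 0.8862 = 0.1138.
P(L|W5) = 1 − 0.8197 = 0.1803.
By the law of total probability,
P(L) = P(L|W1)·P(W1) + P(L|W2)·P(W2) + P(L|W3)·P(W3) + P(L|W4)·P(W4) + P(L|W5)·P(W5)
      = 0.2194·0.175 + 0.0392·0.056 + 0.1138·0.223 + 0.1383·0.275 + 0.1803·0.271
      = 0.038395 + 0.0021952 + 0.0253774 + 0.0380325 + 0.0488613 = 0.1528614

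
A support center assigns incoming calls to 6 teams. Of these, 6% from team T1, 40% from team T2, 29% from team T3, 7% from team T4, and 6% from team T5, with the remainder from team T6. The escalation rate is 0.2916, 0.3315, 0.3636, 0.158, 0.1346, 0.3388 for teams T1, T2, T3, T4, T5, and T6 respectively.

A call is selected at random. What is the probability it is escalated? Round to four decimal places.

P(T6) = 1 − (0.06 + 0.4 + 0.29 + 0.07 + 0.06) = 0.12.
P(E) = P(E|T1)·P(T1) + P(E|T2)·P(T2) + P(E|T3)·P(T3) + P(E|T4)·P(T4) + P(E|T5)·P(T5) + P(E|T6)·P(T6)
      = 0.2916·0.06 + 0.3315·0.4 + 0.3636·0.29 + 0.158·0.07 + 0.1346·0.06 + 0.3388·0.12
      = 0.017496 + 0.1326 + 0.105444 + 0.01106 + 0.008076 + 0.040656 = 0.315332

P(E) ≈ 0.3153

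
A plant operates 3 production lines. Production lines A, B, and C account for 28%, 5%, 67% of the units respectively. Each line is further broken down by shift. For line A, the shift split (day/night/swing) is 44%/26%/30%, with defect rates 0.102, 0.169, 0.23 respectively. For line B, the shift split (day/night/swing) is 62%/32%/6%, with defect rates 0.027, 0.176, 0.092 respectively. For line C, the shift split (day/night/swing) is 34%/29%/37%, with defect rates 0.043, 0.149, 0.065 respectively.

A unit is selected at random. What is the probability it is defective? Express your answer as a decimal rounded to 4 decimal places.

P(D) ≈ 0.1030

P(D|A) = 0.44·0.102 + 0.26·0.169 + 0.3·0.23 = 0.04488 + 0.04394 + 0.069 = 0.15782
P(D|B) = 0.62·0.027 + 0.32·0.176 + 0.06·0.092 = 0.01674 + 0.05632 + 0.00552 = 0.07858
P(D|C) = 0.34·0.043 + 0.29·0.149 + 0.37·0.065 = 0.01462 + 0.04321 + 0.02405 = 0.08188
By total probability over the outer partition,
P(D) = 0.28·0.15782 + 0.05·0.07858 + 0.67·0.08188
      = 0.0441896 + 0.003929 + 0.0548596 = 0.1029782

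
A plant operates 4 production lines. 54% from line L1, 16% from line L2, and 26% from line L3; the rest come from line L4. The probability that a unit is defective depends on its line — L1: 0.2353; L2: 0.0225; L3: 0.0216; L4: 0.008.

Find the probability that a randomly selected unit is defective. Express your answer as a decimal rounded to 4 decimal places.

P(L4) = 1 − (0.54 + 0.16 + 0.26) = 0.04.
P(D) = P(D|L1)·P(L1) + P(D|L2)·P(L2) + P(D|L3)·P(L3) + P(D|L4)·P(L4)
      = 0.2353·0.54 + 0.0225·0.16 + 0.0216·0.26 + 0.008·0.04
      = 0.127062 + 0.0036 + 0.005616 + 0.00032 = 0.136598

P(D) ≈ 0.1366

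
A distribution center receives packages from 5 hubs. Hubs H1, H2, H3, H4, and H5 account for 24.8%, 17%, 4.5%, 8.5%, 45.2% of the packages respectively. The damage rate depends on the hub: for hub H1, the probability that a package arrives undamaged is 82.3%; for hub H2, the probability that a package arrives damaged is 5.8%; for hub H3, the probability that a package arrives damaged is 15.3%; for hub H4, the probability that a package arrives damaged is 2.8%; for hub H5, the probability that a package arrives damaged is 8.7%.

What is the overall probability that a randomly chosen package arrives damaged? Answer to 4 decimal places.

P(D) ≈ 0.1023

P(D|H1) = 1 − 0.823 = 0.177.
P(D) = P(D|H1)·P(H1) + P(D|H2)·P(H2) + P(D|H3)·P(H3) + P(D|H4)·P(H4) + P(D|H5)·P(H5)
      = 0.177·0.248 + 0.058·0.17 + 0.153·0.045 + 0.028·0.085 + 0.087·0.452
      = 0.043896 + 0.00986 + 0.006885 + 0.00238 + 0.039324 = 0.102345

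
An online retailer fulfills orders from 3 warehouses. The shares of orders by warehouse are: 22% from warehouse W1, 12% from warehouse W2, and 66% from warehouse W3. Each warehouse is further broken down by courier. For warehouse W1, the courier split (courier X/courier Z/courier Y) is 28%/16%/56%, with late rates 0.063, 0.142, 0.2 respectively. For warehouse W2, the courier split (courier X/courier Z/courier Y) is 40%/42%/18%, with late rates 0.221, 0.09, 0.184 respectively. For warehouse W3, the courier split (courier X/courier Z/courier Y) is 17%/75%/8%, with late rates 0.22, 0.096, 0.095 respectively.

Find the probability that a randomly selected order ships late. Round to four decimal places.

P(L) ≈ 0.1299

P(L|W1) = 0.28·0.063 + 0.16·0.142 + 0.56·0.2 = 0.01764 + 0.02272 + 0.112 = 0.15236
P(L|W2) = 0.4·0.221 + 0.42·0.09 + 0.18·0.184 = 0.0884 + 0.0378 + 0.03312 = 0.15932
P(L|W3) = 0.17·0.22 + 0.75·0.096 + 0.08·0.095 = 0.0374 + 0.072 + 0.0076 = 0.117
Then overall,
P(L) = 0.22·0.15236 + 0.12·0.15932 + 0.66·0.117
      = 0.0335192 + 0.0191184 + 0.07722 = 0.1298576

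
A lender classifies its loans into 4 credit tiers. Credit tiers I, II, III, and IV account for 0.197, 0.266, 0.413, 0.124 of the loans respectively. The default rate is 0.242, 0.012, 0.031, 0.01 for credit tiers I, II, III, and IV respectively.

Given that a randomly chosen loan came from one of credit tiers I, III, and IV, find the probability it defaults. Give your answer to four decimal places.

0.0841

Let S = {I, III, IV}.
P(S) = 0.197 + 0.413 + 0.124 = 0.734.
P(D ∩ S) = 0.242·0.197 + 0.031·0.413 + 0.01·0.124 = 0.047674 + 0.012803 + 0.00124 = 0.061717.
P(D | S) = 0.061717 / 0.734 = 0.084083…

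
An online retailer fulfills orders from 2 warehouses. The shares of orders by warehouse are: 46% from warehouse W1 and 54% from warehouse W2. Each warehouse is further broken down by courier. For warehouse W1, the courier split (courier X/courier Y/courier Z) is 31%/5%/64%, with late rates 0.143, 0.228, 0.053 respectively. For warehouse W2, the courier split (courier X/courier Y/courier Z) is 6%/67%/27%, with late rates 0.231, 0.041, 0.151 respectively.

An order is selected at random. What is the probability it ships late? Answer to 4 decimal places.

0.0856

P(L|W1) = 0.31·0.143 + 0.05·0.228 + 0.64·0.053 = 0.04433 + 0.0114 + 0.03392 = 0.08965
P(L|W2) = 0.06·0.231 + 0.67·0.041 + 0.27·0.151 = 0.01386 + 0.02747 + 0.04077 = 0.0821
By total probability over the outer partition,
P(L) = 0.46·0.08965 + 0.54·0.0821
      = 0.041239 + 0.044334 = 0.085573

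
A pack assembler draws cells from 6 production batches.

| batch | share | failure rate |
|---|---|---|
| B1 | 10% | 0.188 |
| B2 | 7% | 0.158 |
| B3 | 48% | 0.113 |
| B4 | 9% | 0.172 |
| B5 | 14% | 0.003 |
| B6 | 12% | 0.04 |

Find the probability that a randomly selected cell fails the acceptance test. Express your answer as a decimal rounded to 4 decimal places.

Using total probability over the partition,
P(F) = P(F|B1)·P(B1) + P(F|B2)·P(B2) + P(F|B3)·P(B3) + P(F|B4)·P(B4) + P(F|B5)·P(B5) + P(F|B6)·P(B6)
      = 0.188·0.1 + 0.158·0.07 + 0.113·0.48 + 0.172·0.09 + 0.003·0.14 + 0.04·0.12
      = 0.0188 + 0.01106 + 0.05424 + 0.01548 + 0.00042 + 0.0048 = 0.1048

P(F) ≈ 0.1048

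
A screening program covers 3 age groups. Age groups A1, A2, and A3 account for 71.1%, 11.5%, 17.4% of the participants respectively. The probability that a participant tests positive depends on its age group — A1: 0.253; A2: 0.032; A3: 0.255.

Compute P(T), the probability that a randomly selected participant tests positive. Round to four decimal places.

0.2279

P(T) = P(T|A1)·P(A1) + P(T|A2)·P(A2) + P(T|A3)·P(A3)
      = 0.253·0.711 + 0.032·0.115 + 0.255·0.174
      = 0.179883 + 0.00368 + 0.04437 = 0.227933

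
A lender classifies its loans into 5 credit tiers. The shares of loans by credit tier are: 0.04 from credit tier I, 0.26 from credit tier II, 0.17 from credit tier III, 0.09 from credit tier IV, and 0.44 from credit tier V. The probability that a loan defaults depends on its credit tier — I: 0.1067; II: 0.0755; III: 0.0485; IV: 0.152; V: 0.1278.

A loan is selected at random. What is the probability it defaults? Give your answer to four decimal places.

By the law of total probability,
P(D) = P(D|I)·P(I) + P(D|II)·P(II) + P(D|III)·P(III) + P(D|IV)·P(IV) + P(D|V)·P(V)
      = 0.1067·0.04 + 0.0755·0.26 + 0.0485·0.17 + 0.152·0.09 + 0.1278·0.44
      = 0.004268 + 0.01963 + 0.008245 + 0.01368 + 0.056232 = 0.102055

P(D) ≈ 0.1021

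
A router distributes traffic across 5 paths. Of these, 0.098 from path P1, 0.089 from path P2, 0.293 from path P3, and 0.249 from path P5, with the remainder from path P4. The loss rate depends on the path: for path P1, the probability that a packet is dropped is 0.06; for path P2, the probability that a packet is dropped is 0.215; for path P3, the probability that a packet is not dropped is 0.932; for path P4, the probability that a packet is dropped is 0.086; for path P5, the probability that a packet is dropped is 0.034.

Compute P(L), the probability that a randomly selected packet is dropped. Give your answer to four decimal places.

0.0767

P(P4) = 1 − (0.098 + 0.089 + 0.293 + 0.249) = 0.271.
P(L|P3) = 1 − 0.932 = 0.068.
P(L) = P(L|P1)·P(P1) + P(L|P2)·P(P2) + P(L|P3)·P(P3) + P(L|P4)·P(P4) + P(L|P5)·P(P5)
      = 0.06·0.098 + 0.215·0.089 + 0.068·0.293 + 0.086·0.271 + 0.034·0.249
      = 0.00588 + 0.019135 + 0.019924 + 0.023306 + 0.008466 = 0.076711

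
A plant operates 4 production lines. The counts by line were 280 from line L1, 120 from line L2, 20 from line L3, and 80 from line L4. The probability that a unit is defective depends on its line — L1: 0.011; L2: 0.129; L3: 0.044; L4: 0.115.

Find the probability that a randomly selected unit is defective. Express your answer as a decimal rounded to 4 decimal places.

P(D) ≈ 0.0573

Total: 280 + 120 + 20 + 80 = 500.
P(L1) = 280/500 = 0.56. P(L2) = 120/500 = 0.24. P(L3) = 20/500 = 0.04. P(L4) = 80/500 = 0.16.
Using total probability over the partition,
P(D) = P(D|L1)·P(L1) + P(D|L2)·P(L2) + P(D|L3)·P(L3) + P(D|L4)·P(L4)
      = 0.011·0.56 + 0.129·0.24 + 0.044·0.04 + 0.115·0.16
      = 0.00616 + 0.03096 + 0.00176 + 0.0184 = 0.05728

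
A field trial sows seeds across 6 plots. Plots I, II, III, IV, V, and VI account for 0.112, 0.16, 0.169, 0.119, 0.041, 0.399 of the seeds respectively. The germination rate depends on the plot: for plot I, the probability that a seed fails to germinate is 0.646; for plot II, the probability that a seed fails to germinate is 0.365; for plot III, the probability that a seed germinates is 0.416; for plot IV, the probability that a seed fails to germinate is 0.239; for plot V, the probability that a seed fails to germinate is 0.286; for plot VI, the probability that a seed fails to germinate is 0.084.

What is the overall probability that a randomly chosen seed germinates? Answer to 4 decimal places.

P(G|I) = 1 − 0.646 = 0.354.
P(G|II) = 1 − 0.365 = 0.635.
P(G|IV) = 1 − 0.239 = 0.761.
P(G|V) = 1 − 0.286 = 0.714.
P(G|VI) = 1 − 0.084 = 0.916.
P(G) = P(G|I)·P(I) + P(G|II)·P(II) + P(G|III)·P(III) + P(G|IV)·P(IV) + P(G|V)·P(V) + P(G|VI)·P(VI)
      = 0.354·0.112 + 0.635·0.16 + 0.416·0.169 + 0.761·0.119 + 0.714·0.041 + 0.916·0.399
      = 0.039648 + 0.1016 + 0.070304 + 0.090559 + 0.029274 + 0.365484 = 0.696869

0.6969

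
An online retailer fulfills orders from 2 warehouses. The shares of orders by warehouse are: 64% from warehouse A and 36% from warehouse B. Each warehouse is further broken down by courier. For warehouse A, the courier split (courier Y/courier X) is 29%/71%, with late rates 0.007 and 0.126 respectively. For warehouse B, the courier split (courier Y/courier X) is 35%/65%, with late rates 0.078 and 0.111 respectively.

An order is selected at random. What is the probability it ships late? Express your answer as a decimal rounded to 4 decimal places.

P(L|A) = 0.29·0.007 + 0.71·0.126 = 0.00203 + 0.08946 = 0.09149
P(L|B) = 0.35·0.078 + 0.65·0.111 = 0.0273 + 0.07215 = 0.09945
Then overall,
P(L) = 0.64·0.09149 + 0.36·0.09945
      = 0.0585536 + 0.035802 = 0.0943556

P(L) ≈ 0.0944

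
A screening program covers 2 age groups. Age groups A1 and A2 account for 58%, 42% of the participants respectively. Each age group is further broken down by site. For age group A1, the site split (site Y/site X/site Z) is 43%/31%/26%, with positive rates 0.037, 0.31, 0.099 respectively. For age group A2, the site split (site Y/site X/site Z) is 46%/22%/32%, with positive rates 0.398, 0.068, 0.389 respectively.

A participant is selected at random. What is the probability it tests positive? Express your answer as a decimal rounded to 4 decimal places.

0.2154

P(T|A1) = 0.43·0.037 + 0.31·0.31 + 0.26·0.099 = 0.01591 + 0.0961 + 0.02574 = 0.13775
P(T|A2) = 0.46·0.398 + 0.22·0.068 + 0.32·0.389 = 0.18308 + 0.01496 + 0.12448 = 0.32252
Then overall,
P(T) = 0.58·0.13775 + 0.42·0.32252
      = 0.079895 + 0.1354584 = 0.2153534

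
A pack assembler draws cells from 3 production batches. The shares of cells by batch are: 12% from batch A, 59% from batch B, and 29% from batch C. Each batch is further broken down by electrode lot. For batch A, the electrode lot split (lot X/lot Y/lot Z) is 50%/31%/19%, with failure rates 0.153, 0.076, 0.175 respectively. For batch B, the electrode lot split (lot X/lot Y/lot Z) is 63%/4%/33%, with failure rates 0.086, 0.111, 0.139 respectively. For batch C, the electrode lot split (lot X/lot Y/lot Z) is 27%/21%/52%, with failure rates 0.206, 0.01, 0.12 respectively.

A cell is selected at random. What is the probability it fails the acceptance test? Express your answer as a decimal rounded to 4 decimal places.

P(F) ≈ 0.1125

P(F|A) = 0.5·0.153 + 0.31·0.076 + 0.19·0.175 = 0.0765 + 0.02356 + 0.03325 = 0.13331
P(F|B) = 0.63·0.086 + 0.04·0.111 + 0.33·0.139 = 0.05418 + 0.00444 + 0.04587 = 0.10449
P(F|C) = 0.27·0.206 + 0.21·0.01 + 0.52·0.12 = 0.05562 + 0.0021 + 0.0624 = 0.12012
Then overall,
P(F) = 0.12·0.13331 + 0.59·0.10449 + 0.29·0.12012
      = 0.0159972 + 0.0616491 + 0.0348348 = 0.1124811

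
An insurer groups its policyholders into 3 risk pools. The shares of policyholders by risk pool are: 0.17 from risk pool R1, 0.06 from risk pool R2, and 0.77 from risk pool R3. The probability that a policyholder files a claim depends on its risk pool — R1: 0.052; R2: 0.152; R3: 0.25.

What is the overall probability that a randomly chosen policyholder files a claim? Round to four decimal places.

Summing over the partition,
P(C) = P(C|R1)·P(R1) + P(C|R2)·P(R2) + P(C|R3)·P(R3)
      = 0.052·0.17 + 0.152·0.06 + 0.25·0.77
      = 0.00884 + 0.00912 + 0.1925 = 0.21046

0.2105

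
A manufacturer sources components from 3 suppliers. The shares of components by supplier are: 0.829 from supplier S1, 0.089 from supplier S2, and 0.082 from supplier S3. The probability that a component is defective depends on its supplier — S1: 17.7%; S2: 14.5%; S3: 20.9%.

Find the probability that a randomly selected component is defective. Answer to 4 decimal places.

P(D) ≈ 0.1768

By the law of total probability,
P(D) = P(D|S1)·P(S1) + P(D|S2)·P(S2) + P(D|S3)·P(S3)
      = 0.177·0.829 + 0.145·0.089 + 0.209·0.082
      = 0.146733 + 0.012905 + 0.017138 = 0.176776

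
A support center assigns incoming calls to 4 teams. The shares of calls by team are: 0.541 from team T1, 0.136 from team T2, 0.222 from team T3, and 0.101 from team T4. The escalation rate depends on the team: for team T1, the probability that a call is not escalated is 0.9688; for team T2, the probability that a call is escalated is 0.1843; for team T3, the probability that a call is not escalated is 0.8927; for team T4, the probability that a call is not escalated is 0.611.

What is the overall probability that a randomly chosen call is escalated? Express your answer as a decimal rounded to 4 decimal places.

0.1051

P(E|T1) = 1 − 0.9688 = 0.0312.
P(E|T3) = 1 − 0.8927 = 0.1073.
P(E|T4) = 1 − 0.611 = 0.389.
P(E) = P(E|T1)·P(T1) + P(E|T2)·P(T2) + P(E|T3)·P(T3) + P(E|T4)·P(T4)
      = 0.0312·0.541 + 0.1843·0.136 + 0.1073·0.222 + 0.389·0.101
      = 0.0168792 + 0.0250648 + 0.0238206 + 0.039289 = 0.1050536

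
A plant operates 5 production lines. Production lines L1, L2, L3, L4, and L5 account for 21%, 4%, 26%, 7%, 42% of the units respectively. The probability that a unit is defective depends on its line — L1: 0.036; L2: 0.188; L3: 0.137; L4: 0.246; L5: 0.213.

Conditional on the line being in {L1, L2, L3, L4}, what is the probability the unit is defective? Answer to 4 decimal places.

P(D|S) ≈ 0.1171

Let S = {L1, L2, L3, L4}.
P(S) = 0.21 + 0.04 + 0.26 + 0.07 = 0.58.
P(D ∩ S) = 0.036·0.21 + 0.188·0.04 + 0.137·0.26 + 0.246·0.07 = 0.00756 + 0.00752 + 0.03562 + 0.01722 = 0.06792.
P(D | S) = 0.06792 / 0.58 = 0.117103…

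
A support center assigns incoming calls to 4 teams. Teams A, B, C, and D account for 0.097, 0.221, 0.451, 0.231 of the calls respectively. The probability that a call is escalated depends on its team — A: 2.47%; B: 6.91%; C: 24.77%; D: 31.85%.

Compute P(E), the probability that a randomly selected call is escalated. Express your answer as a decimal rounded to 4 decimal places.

Using total probability over the partition,
P(E) = P(E|A)·P(A) + P(E|B)·P(B) + P(E|C)·P(C) + P(E|D)·P(D)
      = 0.0247·0.097 + 0.0691·0.221 + 0.2477·0.451 + 0.3185·0.231
      = 0.0023959 + 0.0152711 + 0.1117127 + 0.0735735 = 0.2029532

0.2030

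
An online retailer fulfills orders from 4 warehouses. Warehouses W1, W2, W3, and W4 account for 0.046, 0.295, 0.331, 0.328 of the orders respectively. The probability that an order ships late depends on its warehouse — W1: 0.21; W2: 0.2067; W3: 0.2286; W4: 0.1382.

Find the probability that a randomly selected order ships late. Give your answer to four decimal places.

Using total probability over the partition,
P(L) = P(L|W1)·P(W1) + P(L|W2)·P(W2) + P(L|W3)·P(W3) + P(L|W4)·P(W4)
      = 0.21·0.046 + 0.2067·0.295 + 0.2286·0.331 + 0.1382·0.328
      = 0.00966 + 0.0609765 + 0.0756666 + 0.0453296 = 0.1916327

0.1916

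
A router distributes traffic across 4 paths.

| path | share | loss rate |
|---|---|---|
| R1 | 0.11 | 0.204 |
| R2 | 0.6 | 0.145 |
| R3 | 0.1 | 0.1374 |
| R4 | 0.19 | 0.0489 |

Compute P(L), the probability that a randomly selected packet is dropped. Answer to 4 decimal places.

Summing over the partition,
P(L) = P(L|R1)·P(R1) + P(L|R2)·P(R2) + P(L|R3)·P(R3) + P(L|R4)·P(R4)
      = 0.204·0.11 + 0.145·0.6 + 0.1374·0.1 + 0.0489·0.19
      = 0.02244 + 0.087 + 0.01374 + 0.009291 = 0.132471

0.1325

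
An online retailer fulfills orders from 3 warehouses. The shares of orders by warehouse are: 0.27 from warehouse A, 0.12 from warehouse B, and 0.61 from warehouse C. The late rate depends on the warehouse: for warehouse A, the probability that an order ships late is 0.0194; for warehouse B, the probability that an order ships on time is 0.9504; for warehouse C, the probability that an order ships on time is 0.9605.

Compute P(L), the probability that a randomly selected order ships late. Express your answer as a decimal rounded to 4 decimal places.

P(L|B) = 1 − 0.9504 = 0.0496.
P(L|C) = 1 − 0.9605 = 0.0395.
P(L) = P(L|A)·P(A) + P(L|B)·P(B) + P(L|C)·P(C)
      = 0.0194·0.27 + 0.0496·0.12 + 0.0395·0.61
      = 0.005238 + 0.005952 + 0.024095 = 0.035285

0.0353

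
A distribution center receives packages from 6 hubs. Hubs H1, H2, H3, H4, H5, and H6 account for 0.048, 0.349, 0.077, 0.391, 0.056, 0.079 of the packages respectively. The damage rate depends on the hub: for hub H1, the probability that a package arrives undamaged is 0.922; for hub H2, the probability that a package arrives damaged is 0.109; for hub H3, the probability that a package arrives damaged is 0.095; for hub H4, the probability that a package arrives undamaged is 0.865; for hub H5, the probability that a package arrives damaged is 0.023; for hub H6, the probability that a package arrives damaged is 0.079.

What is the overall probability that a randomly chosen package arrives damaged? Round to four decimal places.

P(D|H1) = 1 − 0.922 = 0.078.
P(D|H4) = 1 − 0.865 = 0.135.
P(D) = P(D|H1)·P(H1) + P(D|H2)·P(H2) + P(D|H3)·P(H3) + P(D|H4)·P(H4) + P(D|H5)·P(H5) + P(D|H6)·P(H6)
      = 0.078·0.048 + 0.109·0.349 + 0.095·0.077 + 0.135·0.391 + 0.023·0.056 + 0.079·0.079
      = 0.003744 + 0.038041 + 0.007315 + 0.052785 + 0.001288 + 0.006241 = 0.109414

P(D) ≈ 0.1094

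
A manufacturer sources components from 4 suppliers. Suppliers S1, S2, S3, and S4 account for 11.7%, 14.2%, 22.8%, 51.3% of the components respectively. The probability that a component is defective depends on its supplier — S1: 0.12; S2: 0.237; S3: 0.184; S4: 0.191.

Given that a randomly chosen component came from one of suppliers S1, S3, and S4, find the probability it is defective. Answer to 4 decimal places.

Let S = {S1, S3, S4}.
P(S) = 0.117 + 0.228 + 0.513 = 0.858.
P(D ∩ S) = 0.12·0.117 + 0.184·0.228 + 0.191·0.513 = 0.01404 + 0.041952 + 0.097983 = 0.153975.
P(D | S) = 0.153975 / 0.858 = 0.179458…

P(D|S) ≈ 0.1795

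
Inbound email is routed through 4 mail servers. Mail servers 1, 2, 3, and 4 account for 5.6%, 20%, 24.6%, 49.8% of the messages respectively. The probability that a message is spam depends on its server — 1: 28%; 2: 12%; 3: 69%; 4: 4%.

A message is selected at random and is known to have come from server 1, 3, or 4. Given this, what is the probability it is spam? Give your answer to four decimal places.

Let J = {1, 3, 4}.
P(J) = 0.056 + 0.246 + 0.498 = 0.8.
P(S ∩ J) = 0.28·0.056 + 0.69·0.246 + 0.04·0.498 = 0.01568 + 0.16974 + 0.01992 = 0.20534.
P(S | J) = 0.20534 / 0.8 = 0.256675…

P(S|J) ≈ 0.2567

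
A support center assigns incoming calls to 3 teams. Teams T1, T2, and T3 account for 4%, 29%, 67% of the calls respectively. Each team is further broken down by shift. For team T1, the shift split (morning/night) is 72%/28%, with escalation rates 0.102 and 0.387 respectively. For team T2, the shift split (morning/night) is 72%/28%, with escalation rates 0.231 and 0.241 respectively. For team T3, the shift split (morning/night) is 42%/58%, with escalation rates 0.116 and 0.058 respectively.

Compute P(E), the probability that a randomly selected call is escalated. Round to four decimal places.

P(E|T1) = 0.72·0.102 + 0.28·0.387 = 0.07344 + 0.10836 = 0.1818
P(E|T2) = 0.72·0.231 + 0.28·0.241 = 0.16632 + 0.06748 = 0.2338
P(E|T3) = 0.42·0.116 + 0.58·0.058 = 0.04872 + 0.03364 = 0.08236
By total probability over the outer partition,
P(E) = 0.04·0.1818 + 0.29·0.2338 + 0.67·0.08236
      = 0.007272 + 0.067802 + 0.0551812 = 0.1302552

P(E) ≈ 0.1303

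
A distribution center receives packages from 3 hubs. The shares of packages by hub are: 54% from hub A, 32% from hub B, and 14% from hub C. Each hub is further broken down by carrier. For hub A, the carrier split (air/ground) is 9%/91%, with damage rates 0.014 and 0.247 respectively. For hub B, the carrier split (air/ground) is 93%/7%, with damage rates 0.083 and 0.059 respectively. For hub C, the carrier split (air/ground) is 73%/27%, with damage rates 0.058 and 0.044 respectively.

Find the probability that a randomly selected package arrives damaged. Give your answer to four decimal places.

0.1557

P(D|A) = 0.09·0.014 + 0.91·0.247 = 0.00126 + 0.22477 = 0.22603
P(D|B) = 0.93·0.083 + 0.07·0.059 = 0.07719 + 0.00413 = 0.08132
P(D|C) = 0.73·0.058 + 0.27·0.044 = 0.04234 + 0.01188 = 0.05422
Then overall,
P(D) = 0.54·0.22603 + 0.32·0.08132 + 0.14·0.05422
      = 0.1220562 + 0.0260224 + 0.0075908 = 0.1556694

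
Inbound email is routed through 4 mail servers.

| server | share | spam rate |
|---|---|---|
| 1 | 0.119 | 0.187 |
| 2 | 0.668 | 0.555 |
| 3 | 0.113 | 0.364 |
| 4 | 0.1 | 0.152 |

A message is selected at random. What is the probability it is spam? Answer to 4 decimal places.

0.4493

By the law of total probability,
P(S) = P(S|1)·P(1) + P(S|2)·P(2) + P(S|3)·P(3) + P(S|4)·P(4)
      = 0.187·0.119 + 0.555·0.668 + 0.364·0.113 + 0.152·0.1
      = 0.022253 + 0.37074 + 0.041132 + 0.0152 = 0.449325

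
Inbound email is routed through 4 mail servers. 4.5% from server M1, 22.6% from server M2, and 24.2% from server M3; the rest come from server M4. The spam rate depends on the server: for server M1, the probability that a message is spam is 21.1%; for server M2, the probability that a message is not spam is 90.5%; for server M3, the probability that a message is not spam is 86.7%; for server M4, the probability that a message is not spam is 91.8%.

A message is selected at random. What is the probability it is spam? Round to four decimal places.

0.1031

P(M4) = 1 − (0.045 + 0.226 + 0.242) = 0.487.
P(S|M2) = 1 − 0.905 = 0.095.
P(S|M3) = 1 − 0.867 = 0.133.
P(S|M4) = 1 − 0.918 = 0.082.
Summing over the partition,
P(S) = P(S|M1)·P(M1) + P(S|M2)·P(M2) + P(S|M3)·P(M3) + P(S|M4)·P(M4)
      = 0.211·0.045 + 0.095·0.226 + 0.133·0.242 + 0.082·0.487
      = 0.009495 + 0.02147 + 0.032186 + 0.039934 = 0.103085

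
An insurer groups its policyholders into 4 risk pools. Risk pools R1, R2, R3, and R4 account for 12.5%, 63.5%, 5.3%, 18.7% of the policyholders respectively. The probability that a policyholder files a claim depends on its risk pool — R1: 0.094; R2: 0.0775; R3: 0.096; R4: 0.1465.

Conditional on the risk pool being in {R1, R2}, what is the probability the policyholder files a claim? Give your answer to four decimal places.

Let S = {R1, R2}.
P(S) = 0.125 + 0.635 = 0.76.
P(C ∩ S) = 0.094·0.125 + 0.0775·0.635 = 0.01175 + 0.0492125 = 0.0609625.
P(C | S) = 0.0609625 / 0.76 = 0.080214…

P(C|S) ≈ 0.0802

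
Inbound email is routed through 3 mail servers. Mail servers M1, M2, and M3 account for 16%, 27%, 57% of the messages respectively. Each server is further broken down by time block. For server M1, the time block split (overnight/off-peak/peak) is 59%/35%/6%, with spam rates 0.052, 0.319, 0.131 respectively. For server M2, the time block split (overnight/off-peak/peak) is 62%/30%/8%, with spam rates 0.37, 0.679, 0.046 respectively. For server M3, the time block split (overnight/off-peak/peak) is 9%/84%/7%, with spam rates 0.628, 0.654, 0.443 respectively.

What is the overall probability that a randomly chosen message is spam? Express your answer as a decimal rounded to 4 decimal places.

P(S|M1) = 0.59·0.052 + 0.35·0.319 + 0.06·0.131 = 0.03068 + 0.11165 + 0.00786 = 0.15019
P(S|M2) = 0.62·0.37 + 0.3·0.679 + 0.08·0.046 = 0.2294 + 0.2037 + 0.00368 = 0.43678
P(S|M3) = 0.09·0.628 + 0.84·0.654 + 0.07·0.443 = 0.05652 + 0.54936 + 0.03101 = 0.63689
Then overall,
P(S) = 0.16·0.15019 + 0.27·0.43678 + 0.57·0.63689
      = 0.0240304 + 0.1179306 + 0.3630273 = 0.5049883

0.5050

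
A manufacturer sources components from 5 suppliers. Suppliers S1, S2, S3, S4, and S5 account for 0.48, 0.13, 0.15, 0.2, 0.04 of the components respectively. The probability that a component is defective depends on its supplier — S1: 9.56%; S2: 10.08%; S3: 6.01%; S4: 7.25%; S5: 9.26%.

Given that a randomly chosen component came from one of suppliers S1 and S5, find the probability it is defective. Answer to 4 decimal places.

Let S = {S1, S5}.
P(S) = 0.48 + 0.04 = 0.52.
P(D ∩ S) = 0.0956·0.48 + 0.0926·0.04 = 0.045888 + 0.003704 = 0.049592.
P(D | S) = 0.049592 / 0.52 = 0.095369…

P(D|S) ≈ 0.0954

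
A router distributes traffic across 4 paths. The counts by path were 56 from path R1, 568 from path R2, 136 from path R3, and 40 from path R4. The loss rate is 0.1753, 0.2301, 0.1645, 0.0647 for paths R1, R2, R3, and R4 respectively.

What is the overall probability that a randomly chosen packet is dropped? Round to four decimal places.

Total: 56 + 568 + 136 + 40 = 800.
P(R1) = 56/800 = 0.07. P(R2) = 568/800 = 0.71. P(R3) = 136/800 = 0.17. P(R4) = 40/800 = 0.05.
Using total probability over the partition,
P(L) = P(L|R1)·P(R1) + P(L|R2)·P(R2) + P(L|R3)·P(R3) + P(L|R4)·P(R4)
      = 0.1753·0.07 + 0.2301·0.71 + 0.1645·0.17 + 0.0647·0.05
      = 0.012271 + 0.163371 + 0.027965 + 0.003235 = 0.206842

P(L) ≈ 0.2068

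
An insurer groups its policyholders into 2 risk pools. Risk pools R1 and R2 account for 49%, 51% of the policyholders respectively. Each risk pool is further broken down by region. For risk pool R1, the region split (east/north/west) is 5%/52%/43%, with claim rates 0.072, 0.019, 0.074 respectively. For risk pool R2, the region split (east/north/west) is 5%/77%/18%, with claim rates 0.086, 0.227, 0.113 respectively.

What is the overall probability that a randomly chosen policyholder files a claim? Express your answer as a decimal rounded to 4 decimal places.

P(C) ≈ 0.1239

P(C|R1) = 0.05·0.072 + 0.52·0.019 + 0.43·0.074 = 0.0036 + 0.00988 + 0.03182 = 0.0453
P(C|R2) = 0.05·0.086 + 0.77·0.227 + 0.18·0.113 = 0.0043 + 0.17479 + 0.02034 = 0.19943
By total probability over the outer partition,
P(C) = 0.49·0.0453 + 0.51·0.19943
      = 0.022197 + 0.1017093 = 0.1239063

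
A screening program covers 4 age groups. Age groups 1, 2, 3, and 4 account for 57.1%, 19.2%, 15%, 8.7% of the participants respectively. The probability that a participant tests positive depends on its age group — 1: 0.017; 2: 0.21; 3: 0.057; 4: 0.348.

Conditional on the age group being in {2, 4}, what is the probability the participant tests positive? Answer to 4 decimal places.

P(T|S) ≈ 0.2530

Let S = {2, 4}.
P(S) = 0.192 + 0.087 = 0.279.
P(T ∩ S) = 0.21·0.192 + 0.348·0.087 = 0.04032 + 0.030276 = 0.070596.
P(T | S) = 0.070596 / 0.279 = 0.253032…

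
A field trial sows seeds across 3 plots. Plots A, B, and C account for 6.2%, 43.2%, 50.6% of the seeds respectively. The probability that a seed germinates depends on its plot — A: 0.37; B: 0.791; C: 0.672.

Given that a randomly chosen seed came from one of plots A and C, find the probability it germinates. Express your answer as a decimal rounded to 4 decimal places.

Let S = {A, C}.
P(S) = 0.062 + 0.506 = 0.568.
P(G ∩ S) = 0.37·0.062 + 0.672·0.506 = 0.02294 + 0.340032 = 0.362972.
P(G | S) = 0.362972 / 0.568 = 0.639035…

P(G|S) ≈ 0.6390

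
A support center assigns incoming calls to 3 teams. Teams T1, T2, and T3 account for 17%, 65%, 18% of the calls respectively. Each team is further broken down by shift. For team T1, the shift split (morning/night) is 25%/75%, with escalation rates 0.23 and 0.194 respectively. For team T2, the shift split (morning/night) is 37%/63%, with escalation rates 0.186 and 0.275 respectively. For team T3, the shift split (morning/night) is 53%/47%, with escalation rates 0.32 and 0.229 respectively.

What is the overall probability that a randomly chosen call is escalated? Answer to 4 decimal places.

P(E|T1) = 0.25·0.23 + 0.75·0.194 = 0.0575 + 0.1455 = 0.203
P(E|T2) = 0.37·0.186 + 0.63·0.275 = 0.06882 + 0.17325 = 0.24207
P(E|T3) = 0.53·0.32 + 0.47·0.229 = 0.1696 + 0.10763 = 0.27723
By total probability over the outer partition,
P(E) = 0.17·0.203 + 0.65·0.24207 + 0.18·0.27723
      = 0.03451 + 0.1573455 + 0.0499014 = 0.2417569

0.2418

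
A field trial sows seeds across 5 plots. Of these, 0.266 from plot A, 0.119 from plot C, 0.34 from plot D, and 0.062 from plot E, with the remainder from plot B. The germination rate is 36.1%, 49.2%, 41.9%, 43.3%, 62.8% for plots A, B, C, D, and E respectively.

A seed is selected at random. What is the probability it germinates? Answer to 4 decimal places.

0.4368

P(B) = 1 − (0.266 + 0.119 + 0.34 + 0.062) = 0.213.
P(G) = P(G|A)·P(A) + P(G|B)·P(B) + P(G|C)·P(C) + P(G|D)·P(D) + P(G|E)·P(E)
      = 0.361·0.266 + 0.492·0.213 + 0.419·0.119 + 0.433·0.34 + 0.628·0.062
      = 0.096026 + 0.104796 + 0.049861 + 0.14722 + 0.038936 = 0.436839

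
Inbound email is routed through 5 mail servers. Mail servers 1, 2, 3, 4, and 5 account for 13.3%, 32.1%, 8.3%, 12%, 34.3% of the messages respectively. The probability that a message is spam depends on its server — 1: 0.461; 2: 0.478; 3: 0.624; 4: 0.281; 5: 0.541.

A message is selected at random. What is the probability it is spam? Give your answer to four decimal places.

P(S) = P(S|1)·P(1) + P(S|2)·P(2) + P(S|3)·P(3) + P(S|4)·P(4) + P(S|5)·P(5)
      = 0.461·0.133 + 0.478·0.321 + 0.624·0.083 + 0.281·0.12 + 0.541·0.343
      = 0.061313 + 0.153438 + 0.051792 + 0.03372 + 0.185563 = 0.485826

0.4858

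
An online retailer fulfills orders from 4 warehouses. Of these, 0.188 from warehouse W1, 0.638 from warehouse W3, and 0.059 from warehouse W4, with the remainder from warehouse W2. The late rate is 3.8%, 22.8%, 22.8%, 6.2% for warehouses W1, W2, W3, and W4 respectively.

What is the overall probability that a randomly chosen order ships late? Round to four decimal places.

P(L) ≈ 0.1825

P(W2) = 1 − (0.188 + 0.638 + 0.059) = 0.115.
P(L) = P(L|W1)·P(W1) + P(L|W2)·P(W2) + P(L|W3)·P(W3) + P(L|W4)·P(W4)
      = 0.038·0.188 + 0.228·0.115 + 0.228·0.638 + 0.062·0.059
      = 0.007144 + 0.02622 + 0.145464 + 0.003658 = 0.182486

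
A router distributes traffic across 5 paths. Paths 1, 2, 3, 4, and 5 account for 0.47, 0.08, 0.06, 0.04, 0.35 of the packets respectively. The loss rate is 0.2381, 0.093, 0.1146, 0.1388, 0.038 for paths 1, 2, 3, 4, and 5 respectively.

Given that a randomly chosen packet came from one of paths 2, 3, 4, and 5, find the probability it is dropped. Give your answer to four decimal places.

Let S = {2, 3, 4, 5}.
P(S) = 0.08 + 0.06 + 0.04 + 0.35 = 0.53.
P(L ∩ S) = 0.093·0.08 + 0.1146·0.06 + 0.1388·0.04 + 0.038·0.35 = 0.00744 + 0.006876 + 0.005552 + 0.0133 = 0.033168.
P(L | S) = 0.033168 / 0.53 = 0.062581…

0.0626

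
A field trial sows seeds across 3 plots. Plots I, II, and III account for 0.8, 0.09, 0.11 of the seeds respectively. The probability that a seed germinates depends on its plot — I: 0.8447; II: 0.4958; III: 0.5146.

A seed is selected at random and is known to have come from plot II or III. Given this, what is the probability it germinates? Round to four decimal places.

Let S = {II, III}.
P(S) = 0.09 + 0.11 = 0.2.
P(G ∩ S) = 0.4958·0.09 + 0.5146·0.11 = 0.044622 + 0.056606 = 0.101228.
P(G | S) = 0.101228 / 0.2 = 0.506140…

P(G|S) ≈ 0.5061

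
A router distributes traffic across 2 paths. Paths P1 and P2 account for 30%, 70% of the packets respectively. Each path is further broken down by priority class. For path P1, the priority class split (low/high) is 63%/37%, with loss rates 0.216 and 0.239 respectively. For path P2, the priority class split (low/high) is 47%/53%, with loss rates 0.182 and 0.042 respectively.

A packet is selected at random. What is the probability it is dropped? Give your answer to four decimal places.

P(L) ≈ 0.1428

P(L|P1) = 0.63·0.216 + 0.37·0.239 = 0.13608 + 0.08843 = 0.22451
P(L|P2) = 0.47·0.182 + 0.53·0.042 = 0.08554 + 0.02226 = 0.1078
Then overall,
P(L) = 0.3·0.22451 + 0.7·0.1078
      = 0.067353 + 0.07546 = 0.142813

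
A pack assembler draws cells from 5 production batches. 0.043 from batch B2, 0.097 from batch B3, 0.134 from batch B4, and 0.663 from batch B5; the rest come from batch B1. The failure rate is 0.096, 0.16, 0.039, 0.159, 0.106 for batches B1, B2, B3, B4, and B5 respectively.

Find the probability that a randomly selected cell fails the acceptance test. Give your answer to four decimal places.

P(F) ≈ 0.1083

P(B1) = 1 − (0.043 + 0.097 + 0.134 + 0.663) = 0.063.
P(F) = P(F|B1)·P(B1) + P(F|B2)·P(B2) + P(F|B3)·P(B3) + P(F|B4)·P(B4) + P(F|B5)·P(B5)
      = 0.096·0.063 + 0.16·0.043 + 0.039·0.097 + 0.159·0.134 + 0.106·0.663
      = 0.006048 + 0.00688 + 0.003783 + 0.021306 + 0.070278 = 0.108295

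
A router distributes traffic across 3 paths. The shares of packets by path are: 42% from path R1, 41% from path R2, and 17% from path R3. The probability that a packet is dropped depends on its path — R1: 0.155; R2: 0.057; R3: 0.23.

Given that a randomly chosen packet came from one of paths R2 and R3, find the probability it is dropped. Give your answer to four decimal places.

P(L|S) ≈ 0.1077

Let S = {R2, R3}.
P(S) = 0.41 + 0.17 = 0.58.
P(L ∩ S) = 0.057·0.41 + 0.23·0.17 = 0.02337 + 0.0391 = 0.06247.
P(L | S) = 0.06247 / 0.58 = 0.107707…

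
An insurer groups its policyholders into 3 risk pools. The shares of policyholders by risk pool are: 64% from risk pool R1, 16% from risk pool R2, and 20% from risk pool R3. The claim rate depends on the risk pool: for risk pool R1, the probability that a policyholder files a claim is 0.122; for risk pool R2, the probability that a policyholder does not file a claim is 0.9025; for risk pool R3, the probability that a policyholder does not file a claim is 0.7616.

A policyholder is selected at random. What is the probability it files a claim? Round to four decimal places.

P(C|R2) = 1 − 0.9025 = 0.0975.
P(C|R3) = 1 − 0.7616 = 0.2384.
P(C) = P(C|R1)·P(R1) + P(C|R2)·P(R2) + P(C|R3)·P(R3)
      = 0.122·0.64 + 0.0975·0.16 + 0.2384·0.2
      = 0.07808 + 0.0156 + 0.04768 = 0.14136

0.1414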